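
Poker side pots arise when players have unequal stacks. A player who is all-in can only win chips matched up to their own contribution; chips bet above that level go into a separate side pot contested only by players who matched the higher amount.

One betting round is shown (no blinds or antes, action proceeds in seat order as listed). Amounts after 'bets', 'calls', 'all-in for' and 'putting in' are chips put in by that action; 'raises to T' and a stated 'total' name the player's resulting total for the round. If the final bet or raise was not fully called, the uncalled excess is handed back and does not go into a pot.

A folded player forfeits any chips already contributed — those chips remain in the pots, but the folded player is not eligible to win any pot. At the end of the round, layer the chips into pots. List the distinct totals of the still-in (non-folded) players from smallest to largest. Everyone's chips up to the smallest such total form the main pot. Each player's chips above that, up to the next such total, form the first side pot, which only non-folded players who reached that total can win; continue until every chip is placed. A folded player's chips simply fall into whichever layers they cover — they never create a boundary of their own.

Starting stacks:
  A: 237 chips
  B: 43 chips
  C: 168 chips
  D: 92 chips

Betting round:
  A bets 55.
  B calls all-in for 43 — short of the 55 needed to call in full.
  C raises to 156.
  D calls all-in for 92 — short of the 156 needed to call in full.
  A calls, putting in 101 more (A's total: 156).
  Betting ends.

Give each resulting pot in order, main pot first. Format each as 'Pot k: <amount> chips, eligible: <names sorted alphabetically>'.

Contributions: A=156, B=43, C=156, D=92
Pot levels (distinct totals of non-folded players): 43, 92, 156
Layer 1-43: 43 each from A, B, C, D = 43*4 = 172 chips; eligible A, B, C, D
Layer 44-92: 49 each from A, C, D = 49*3 = 147 chips; eligible A, C, D
Layer 93-156: 64 each from A, C = 64*2 = 128 chips; eligible A, C

Pot 1: 172 chips, eligible: A, B, C, D
Pot 2: 147 chips, eligible: A, C, D
Pot 3: 128 chips, eligible: A, C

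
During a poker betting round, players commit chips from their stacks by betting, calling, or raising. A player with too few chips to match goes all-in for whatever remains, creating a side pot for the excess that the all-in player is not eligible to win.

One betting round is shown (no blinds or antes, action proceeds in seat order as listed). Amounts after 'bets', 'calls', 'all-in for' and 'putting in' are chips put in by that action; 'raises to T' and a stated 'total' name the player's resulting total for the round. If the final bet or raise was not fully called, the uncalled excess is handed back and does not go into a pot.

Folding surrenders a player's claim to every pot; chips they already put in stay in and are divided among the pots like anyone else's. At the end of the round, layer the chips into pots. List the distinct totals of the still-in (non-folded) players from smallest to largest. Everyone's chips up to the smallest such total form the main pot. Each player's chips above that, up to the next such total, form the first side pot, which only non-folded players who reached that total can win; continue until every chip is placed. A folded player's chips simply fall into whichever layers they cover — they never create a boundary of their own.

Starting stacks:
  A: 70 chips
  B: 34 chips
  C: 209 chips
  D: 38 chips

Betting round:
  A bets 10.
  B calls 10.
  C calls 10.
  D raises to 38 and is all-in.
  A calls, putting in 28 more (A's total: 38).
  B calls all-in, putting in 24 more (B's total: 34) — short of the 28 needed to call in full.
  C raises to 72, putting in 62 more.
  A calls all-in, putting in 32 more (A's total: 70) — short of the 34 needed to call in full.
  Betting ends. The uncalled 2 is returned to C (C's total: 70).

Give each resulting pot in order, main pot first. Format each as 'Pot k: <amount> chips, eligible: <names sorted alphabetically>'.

Pot 1: 136 chips, eligible: A, B, C, D
Pot 2: 12 chips, eligible: A, C, D
Pot 3: 64 chips, eligible: A, C

Derivation:
Contributions (after 2 returned to C): A=70, B=34, C=70, D=38
Pot levels (distinct totals of non-folded players): 34, 38, 70
Layer 1-34: 34 each from A, B, C, D = 34*4 = 136 chips; eligible A, B, C, D
Layer 35-38: 4 each from A, C, D = 4*3 = 12 chips; eligible A, C, D
Layer 39-70: 32 each from A, C = 32*2 = 64 chips; eligible A, C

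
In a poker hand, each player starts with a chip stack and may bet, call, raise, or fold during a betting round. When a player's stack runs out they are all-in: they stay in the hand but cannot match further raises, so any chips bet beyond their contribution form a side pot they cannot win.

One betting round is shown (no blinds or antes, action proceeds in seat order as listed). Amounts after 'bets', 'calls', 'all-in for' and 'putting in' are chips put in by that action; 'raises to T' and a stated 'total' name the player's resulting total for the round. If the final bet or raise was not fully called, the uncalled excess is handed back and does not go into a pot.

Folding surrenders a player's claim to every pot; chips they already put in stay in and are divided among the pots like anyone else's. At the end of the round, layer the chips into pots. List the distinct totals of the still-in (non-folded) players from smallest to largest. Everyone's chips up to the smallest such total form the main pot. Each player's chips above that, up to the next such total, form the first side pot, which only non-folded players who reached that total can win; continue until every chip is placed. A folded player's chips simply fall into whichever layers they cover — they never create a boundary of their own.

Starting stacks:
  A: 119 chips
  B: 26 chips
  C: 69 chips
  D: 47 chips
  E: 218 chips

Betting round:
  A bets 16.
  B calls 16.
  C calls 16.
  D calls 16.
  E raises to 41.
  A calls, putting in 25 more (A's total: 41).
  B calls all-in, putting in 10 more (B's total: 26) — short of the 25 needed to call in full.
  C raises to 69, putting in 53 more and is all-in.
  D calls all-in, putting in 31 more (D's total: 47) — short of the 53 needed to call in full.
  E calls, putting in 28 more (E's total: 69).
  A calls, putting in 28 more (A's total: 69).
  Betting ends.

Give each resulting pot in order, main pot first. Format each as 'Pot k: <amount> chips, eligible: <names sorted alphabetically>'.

Contributions: A=69, B=26, C=69, D=47, E=69
Pot levels (distinct totals of non-folded players): 26, 47, 69
Layer 1-26: 26 each from A, B, C, D, E = 26*5 = 130 chips; eligible A, B, C, D, E
Layer 27-47: 21 each from A, C, D, E = 21*4 = 84 chips; eligible A, C, D, E
Layer 48-69: 22 each from A, C, E = 22*3 = 66 chips; eligible A, C, E

Pot 1: 130 chips, eligible: A, B, C, D, E
Pot 2: 84 chips, eligible: A, C, D, E
Pot 3: 66 chips, eligible: A, C, E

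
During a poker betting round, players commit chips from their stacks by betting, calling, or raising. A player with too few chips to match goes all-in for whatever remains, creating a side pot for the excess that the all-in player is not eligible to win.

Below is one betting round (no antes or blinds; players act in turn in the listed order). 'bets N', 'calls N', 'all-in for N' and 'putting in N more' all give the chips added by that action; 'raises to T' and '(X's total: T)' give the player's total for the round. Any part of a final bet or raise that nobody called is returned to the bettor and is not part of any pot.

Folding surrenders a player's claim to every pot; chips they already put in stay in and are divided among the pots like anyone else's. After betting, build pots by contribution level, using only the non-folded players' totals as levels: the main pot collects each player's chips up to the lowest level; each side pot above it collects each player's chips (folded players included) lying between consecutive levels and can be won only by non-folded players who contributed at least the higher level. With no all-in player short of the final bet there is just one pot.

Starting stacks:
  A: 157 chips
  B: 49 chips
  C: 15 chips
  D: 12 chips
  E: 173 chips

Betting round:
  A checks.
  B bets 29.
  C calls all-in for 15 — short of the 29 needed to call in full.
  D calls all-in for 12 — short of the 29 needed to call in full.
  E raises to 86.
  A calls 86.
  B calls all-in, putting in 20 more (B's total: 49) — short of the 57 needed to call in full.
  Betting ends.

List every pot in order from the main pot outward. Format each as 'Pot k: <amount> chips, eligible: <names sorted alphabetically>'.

Contributions: A=86, B=49, C=15, D=12, E=86
Pot levels (distinct totals of non-folded players): 12, 15, 49, 86
Layer 1-12: 12 each from A, B, C, D, E = 12*5 = 60 chips; eligible A, B, C, D, E
Layer 13-15: 3 each from A, B, C, E = 3*4 = 12 chips; eligible A, B, C, E
Layer 16-49: 34 each from A, B, E = 34*3 = 102 chips; eligible A, B, E
Layer 50-86: 37 each from A, E = 37*2 = 74 chips; eligible A, E

Pot 1: 60 chips, eligible: A, B, C, D, E
Pot 2: 12 chips, eligible: A, B, C, E
Pot 3: 102 chips, eligible: A, B, E
Pot 4: 74 chips, eligible: A, E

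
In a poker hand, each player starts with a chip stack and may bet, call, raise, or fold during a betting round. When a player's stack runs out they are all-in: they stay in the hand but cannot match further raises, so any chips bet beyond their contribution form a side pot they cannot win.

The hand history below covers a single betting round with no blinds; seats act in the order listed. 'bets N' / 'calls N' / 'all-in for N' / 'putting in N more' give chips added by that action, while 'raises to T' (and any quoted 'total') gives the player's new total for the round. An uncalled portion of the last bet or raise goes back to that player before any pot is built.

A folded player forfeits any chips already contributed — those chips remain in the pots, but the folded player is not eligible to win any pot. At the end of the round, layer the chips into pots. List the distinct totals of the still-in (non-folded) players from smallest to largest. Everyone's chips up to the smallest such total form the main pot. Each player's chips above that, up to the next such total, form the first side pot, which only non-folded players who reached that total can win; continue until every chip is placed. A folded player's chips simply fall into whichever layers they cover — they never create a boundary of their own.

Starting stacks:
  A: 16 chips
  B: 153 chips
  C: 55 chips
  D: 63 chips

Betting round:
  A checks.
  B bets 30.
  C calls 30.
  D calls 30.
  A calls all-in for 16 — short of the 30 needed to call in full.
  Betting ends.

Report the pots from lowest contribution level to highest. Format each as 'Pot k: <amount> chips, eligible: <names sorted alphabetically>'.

Pot 1: 64 chips, eligible: A, B, C, D
Pot 2: 42 chips, eligible: B, C, D

Derivation:
Contributions: A=16, B=30, C=30, D=30
Pot levels (distinct totals of non-folded players): 16, 30
Layer 1-16: 16 each from A, B, C, D = 16*4 = 64 chips; eligible A, B, C, D
Layer 17-30: 14 each from B, C, D = 14*3 = 42 chips; eligible B, C, D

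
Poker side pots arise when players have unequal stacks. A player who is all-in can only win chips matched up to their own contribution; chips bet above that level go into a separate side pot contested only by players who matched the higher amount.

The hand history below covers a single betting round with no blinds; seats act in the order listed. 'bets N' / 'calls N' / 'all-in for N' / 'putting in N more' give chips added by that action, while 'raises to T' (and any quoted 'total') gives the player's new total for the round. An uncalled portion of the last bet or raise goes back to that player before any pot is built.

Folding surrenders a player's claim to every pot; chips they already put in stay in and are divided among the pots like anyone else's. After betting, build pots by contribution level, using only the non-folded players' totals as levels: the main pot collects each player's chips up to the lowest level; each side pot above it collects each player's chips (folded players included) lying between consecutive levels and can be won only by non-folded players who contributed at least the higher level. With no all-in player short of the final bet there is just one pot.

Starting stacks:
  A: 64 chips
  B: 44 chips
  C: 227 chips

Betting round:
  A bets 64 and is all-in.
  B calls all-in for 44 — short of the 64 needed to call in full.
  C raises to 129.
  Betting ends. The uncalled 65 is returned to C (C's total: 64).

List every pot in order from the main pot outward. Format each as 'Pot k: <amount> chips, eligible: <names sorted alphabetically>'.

Contributions (after 65 returned to C): A=64, B=44, C=64
Pot levels (distinct totals of non-folded players): 44, 64
Layer 1-44: 44 each from A, B, C = 44*3 = 132 chips; eligible A, B, C
Layer 45-64: 20 each from A, C = 20*2 = 40 chips; eligible A, C

Pot 1: 132 chips, eligible: A, B, C
Pot 2: 40 chips, eligible: A, C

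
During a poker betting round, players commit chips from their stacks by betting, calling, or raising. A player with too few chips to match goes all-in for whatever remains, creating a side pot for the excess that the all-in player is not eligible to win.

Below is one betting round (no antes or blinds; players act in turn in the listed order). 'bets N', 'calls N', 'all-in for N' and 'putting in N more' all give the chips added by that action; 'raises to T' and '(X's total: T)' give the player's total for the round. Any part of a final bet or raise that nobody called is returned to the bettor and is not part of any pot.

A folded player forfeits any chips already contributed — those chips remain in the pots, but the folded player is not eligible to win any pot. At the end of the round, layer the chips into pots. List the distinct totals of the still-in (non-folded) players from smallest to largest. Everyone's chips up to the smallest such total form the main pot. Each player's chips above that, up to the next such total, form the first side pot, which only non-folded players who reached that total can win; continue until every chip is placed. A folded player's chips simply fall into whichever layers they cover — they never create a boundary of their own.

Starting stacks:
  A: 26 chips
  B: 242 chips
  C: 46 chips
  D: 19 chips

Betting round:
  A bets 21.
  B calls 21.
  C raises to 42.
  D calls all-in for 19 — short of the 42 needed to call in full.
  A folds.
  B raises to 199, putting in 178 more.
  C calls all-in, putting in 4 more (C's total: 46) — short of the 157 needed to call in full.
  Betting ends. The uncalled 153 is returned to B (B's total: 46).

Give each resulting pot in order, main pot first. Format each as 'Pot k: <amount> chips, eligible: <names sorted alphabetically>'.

Contributions (after 153 returned to B): A=21, B=46, C=46, D=19
Folded: A
Pot levels (distinct totals of non-folded players): 19, 46
Layer 1-19: 19 each from A, B, C, D = 19*4 = 76 chips; eligible B, C, D
Layer 20-46: A 2 + B 27 + C 27 = 56 chips; eligible B, C

Pot 1: 76 chips, eligible: B, C, D
Pot 2: 56 chips, eligible: B, C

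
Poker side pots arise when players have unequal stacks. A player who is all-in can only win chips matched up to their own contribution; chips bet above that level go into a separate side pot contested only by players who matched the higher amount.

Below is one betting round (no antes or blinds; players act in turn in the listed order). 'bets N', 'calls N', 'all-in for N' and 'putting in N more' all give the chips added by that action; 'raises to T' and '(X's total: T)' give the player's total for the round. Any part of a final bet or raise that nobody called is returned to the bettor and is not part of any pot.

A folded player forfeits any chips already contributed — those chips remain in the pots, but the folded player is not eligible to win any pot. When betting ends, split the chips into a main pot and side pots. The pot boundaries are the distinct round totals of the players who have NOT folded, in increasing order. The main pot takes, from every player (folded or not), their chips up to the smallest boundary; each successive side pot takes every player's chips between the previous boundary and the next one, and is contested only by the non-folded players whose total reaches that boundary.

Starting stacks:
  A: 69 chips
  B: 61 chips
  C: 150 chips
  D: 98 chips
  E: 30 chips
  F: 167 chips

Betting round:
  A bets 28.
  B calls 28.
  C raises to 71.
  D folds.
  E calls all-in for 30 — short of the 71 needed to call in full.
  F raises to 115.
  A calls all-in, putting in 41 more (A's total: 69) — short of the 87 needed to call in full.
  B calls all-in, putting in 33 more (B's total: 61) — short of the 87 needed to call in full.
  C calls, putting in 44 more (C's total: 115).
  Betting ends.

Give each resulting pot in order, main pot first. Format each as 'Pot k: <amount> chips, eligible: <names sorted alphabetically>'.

Contributions: A=69, B=61, C=115, E=30, F=115
Folded: D
Pot levels (distinct totals of non-folded players): 30, 61, 69, 115
Layer 1-30: 30 each from A, B, C, E, F = 30*5 = 150 chips; eligible A, B, C, E, F
Layer 31-61: 31 each from A, B, C, F = 31*4 = 124 chips; eligible A, B, C, F
Layer 62-69: 8 each from A, C, F = 8*3 = 24 chips; eligible A, C, F
Layer 70-115: 46 each from C, F = 46*2 = 92 chips; eligible C, F

Pot 1: 150 chips, eligible: A, B, C, E, F
Pot 2: 124 chips, eligible: A, B, C, F
Pot 3: 24 chips, eligible: A, C, F
Pot 4: 92 chips, eligible: C, F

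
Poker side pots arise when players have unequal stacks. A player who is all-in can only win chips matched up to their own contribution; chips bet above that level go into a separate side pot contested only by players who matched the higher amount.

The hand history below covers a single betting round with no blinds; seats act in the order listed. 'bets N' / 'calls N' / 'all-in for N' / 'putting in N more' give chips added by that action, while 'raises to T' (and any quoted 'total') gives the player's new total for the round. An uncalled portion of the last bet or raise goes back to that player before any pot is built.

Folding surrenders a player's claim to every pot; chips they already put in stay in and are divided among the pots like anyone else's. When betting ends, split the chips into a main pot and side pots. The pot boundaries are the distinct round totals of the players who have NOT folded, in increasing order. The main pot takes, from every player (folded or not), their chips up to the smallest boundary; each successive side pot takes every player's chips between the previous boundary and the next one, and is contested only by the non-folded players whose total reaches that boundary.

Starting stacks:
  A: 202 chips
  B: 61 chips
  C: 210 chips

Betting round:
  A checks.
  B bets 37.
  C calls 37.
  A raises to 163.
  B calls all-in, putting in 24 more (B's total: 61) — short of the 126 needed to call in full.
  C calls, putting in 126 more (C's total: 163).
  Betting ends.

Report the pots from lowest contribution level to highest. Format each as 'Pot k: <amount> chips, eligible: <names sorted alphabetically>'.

Contributions: A=163, B=61, C=163
Pot levels (distinct totals of non-folded players): 61, 163
Layer 1-61: 61 each from A, B, C = 61*3 = 183 chips; eligible A, B, C
Layer 62-163: 102 each from A, C = 102*2 = 204 chips; eligible A, C

Pot 1: 183 chips, eligible: A, B, C
Pot 2: 204 chips, eligible: A, C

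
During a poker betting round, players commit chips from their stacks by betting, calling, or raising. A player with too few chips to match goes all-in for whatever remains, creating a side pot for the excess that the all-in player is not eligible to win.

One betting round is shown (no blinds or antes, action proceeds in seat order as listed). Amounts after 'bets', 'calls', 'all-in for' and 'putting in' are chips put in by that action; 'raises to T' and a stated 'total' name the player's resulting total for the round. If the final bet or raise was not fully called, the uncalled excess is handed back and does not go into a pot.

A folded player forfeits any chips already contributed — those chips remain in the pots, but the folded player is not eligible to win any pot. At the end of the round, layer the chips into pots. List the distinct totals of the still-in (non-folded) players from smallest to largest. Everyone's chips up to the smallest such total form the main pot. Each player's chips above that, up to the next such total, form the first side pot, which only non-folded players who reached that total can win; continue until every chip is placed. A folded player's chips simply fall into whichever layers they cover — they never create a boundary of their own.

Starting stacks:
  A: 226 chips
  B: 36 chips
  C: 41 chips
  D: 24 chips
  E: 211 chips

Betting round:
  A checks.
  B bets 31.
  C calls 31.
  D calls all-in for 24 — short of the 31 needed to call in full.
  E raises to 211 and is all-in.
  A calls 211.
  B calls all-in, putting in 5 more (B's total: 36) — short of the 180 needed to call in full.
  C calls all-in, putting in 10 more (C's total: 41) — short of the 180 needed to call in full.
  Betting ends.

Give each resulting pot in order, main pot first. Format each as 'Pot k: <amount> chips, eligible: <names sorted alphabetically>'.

Contributions: A=211, B=36, C=41, D=24, E=211
Pot levels (distinct totals of non-folded players): 24, 36, 41, 211
Layer 1-24: 24 each from A, B, C, D, E = 24*5 = 120 chips; eligible A, B, C, D, E
Layer 25-36: 12 each from A, B, C, E = 12*4 = 48 chips; eligible A, B, C, E
Layer 37-41: 5 each from A, C, E = 5*3 = 15 chips; eligible A, C, E
Layer 42-211: 170 each from A, E = 170*2 = 340 chips; eligible A, E

Pot 1: 120 chips, eligible: A, B, C, D, E
Pot 2: 48 chips, eligible: A, B, C, E
Pot 3: 15 chips, eligible: A, C, E
Pot 4: 340 chips, eligible: A, E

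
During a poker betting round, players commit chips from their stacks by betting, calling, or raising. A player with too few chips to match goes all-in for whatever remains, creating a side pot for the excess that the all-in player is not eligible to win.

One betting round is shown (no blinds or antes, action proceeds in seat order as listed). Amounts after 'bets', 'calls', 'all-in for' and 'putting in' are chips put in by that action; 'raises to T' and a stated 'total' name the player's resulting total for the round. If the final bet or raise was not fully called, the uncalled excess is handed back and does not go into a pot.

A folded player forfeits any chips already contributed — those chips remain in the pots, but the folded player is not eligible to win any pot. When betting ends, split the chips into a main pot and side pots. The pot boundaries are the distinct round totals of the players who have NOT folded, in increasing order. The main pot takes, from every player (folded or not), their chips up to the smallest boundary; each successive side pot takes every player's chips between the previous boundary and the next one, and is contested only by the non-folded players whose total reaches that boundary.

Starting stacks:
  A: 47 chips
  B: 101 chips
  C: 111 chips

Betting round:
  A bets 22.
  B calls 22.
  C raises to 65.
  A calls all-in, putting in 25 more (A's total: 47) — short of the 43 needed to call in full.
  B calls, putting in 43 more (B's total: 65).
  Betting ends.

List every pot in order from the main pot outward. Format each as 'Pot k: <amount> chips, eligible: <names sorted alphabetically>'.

Pot 1: 141 chips, eligible: A, B, C
Pot 2: 36 chips, eligible: B, C

Derivation:
Contributions: A=47, B=65, C=65
Pot levels (distinct totals of non-folded players): 47, 65
Layer 1-47: 47 each from A, B, C = 47*3 = 141 chips; eligible A, B, C
Layer 48-65: 18 each from B, C = 18*2 = 36 chips; eligible B, C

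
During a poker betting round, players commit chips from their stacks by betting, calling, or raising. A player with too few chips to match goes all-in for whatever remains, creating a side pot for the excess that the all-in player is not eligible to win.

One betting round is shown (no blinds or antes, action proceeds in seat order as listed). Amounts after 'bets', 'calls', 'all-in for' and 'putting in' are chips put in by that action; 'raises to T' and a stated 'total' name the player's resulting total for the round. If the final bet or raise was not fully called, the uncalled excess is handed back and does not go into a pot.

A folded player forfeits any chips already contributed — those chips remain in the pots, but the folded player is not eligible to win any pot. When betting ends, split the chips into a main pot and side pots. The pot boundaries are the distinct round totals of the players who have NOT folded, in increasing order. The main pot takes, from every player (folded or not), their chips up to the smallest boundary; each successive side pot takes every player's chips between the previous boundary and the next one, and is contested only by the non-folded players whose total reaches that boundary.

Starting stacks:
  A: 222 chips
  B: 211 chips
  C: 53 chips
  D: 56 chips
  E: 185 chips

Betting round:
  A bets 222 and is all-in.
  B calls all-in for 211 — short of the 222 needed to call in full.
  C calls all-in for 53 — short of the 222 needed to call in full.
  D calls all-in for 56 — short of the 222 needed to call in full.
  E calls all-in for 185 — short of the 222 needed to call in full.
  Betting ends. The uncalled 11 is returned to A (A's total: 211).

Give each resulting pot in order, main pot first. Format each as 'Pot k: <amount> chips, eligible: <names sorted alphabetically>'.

Contributions (after 11 returned to A): A=211, B=211, C=53, D=56, E=185
Pot levels (distinct totals of non-folded players): 53, 56, 185, 211
Layer 1-53: 53 each from A, B, C, D, E = 53*5 = 265 chips; eligible A, B, C, D, E
Layer 54-56: 3 each from A, B, D, E = 3*4 = 12 chips; eligible A, B, D, E
Layer 57-185: 129 each from A, B, E = 129*3 = 387 chips; eligible A, B, E
Layer 186-211: 26 each from A, B = 26*2 = 52 chips; eligible A, B

Pot 1: 265 chips, eligible: A, B, C, D, E
Pot 2: 12 chips, eligible: A, B, D, E
Pot 3: 387 chips, eligible: A, B, E
Pot 4: 52 chips, eligible: A, B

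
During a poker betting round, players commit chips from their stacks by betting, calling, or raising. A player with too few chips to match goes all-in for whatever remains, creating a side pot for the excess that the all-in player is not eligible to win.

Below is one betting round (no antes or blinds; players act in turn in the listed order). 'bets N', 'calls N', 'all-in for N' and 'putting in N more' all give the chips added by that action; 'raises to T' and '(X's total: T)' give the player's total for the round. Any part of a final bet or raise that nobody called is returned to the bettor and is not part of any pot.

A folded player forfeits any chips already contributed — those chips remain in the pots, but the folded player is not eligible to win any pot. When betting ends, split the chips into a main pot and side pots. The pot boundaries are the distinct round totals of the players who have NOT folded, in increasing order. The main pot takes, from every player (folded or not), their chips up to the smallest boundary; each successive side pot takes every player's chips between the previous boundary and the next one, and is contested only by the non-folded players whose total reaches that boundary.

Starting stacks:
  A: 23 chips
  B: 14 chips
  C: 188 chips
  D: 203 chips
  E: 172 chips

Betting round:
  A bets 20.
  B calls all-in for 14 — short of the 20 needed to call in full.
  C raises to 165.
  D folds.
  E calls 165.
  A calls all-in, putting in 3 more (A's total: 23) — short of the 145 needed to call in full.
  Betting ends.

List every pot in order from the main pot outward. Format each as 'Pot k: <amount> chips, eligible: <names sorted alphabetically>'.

Pot 1: 56 chips, eligible: A, B, C, E
Pot 2: 27 chips, eligible: A, C, E
Pot 3: 284 chips, eligible: C, E

Derivation:
Contributions: A=23, B=14, C=165, E=165
Folded: D
Pot levels (distinct totals of non-folded players): 14, 23, 165
Layer 1-14: 14 each from A, B, C, E = 14*4 = 56 chips; eligible A, B, C, E
Layer 15-23: 9 each from A, C, E = 9*3 = 27 chips; eligible A, C, E
Layer 24-165: 142 each from C, E = 142*2 = 284 chips; eligible C, E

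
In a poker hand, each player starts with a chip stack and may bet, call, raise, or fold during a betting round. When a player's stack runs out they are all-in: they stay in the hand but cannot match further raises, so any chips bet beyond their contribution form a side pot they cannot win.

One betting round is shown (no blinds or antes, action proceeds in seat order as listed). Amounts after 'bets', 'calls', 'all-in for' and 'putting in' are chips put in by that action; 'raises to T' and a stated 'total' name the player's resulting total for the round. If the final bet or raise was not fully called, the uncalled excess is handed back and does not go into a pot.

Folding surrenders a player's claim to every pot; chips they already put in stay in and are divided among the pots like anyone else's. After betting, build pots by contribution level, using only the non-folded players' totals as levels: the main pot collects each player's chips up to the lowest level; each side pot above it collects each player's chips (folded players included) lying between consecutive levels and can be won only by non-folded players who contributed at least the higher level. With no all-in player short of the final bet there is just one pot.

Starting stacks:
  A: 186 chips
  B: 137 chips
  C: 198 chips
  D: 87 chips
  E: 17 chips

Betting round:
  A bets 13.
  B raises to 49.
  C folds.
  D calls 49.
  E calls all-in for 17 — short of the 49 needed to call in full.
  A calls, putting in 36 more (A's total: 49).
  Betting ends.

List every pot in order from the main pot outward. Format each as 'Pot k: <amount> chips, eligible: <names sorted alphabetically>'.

Pot 1: 68 chips, eligible: A, B, D, E
Pot 2: 96 chips, eligible: A, B, D

Derivation:
Contributions: A=49, B=49, D=49, E=17
Folded: C
Pot levels (distinct totals of non-folded players): 17, 49
Layer 1-17: 17 each from A, B, D, E = 17*4 = 68 chips; eligible A, B, D, E
Layer 18-49: 32 each from A, B, D = 32*3 = 96 chips; eligible A, B, D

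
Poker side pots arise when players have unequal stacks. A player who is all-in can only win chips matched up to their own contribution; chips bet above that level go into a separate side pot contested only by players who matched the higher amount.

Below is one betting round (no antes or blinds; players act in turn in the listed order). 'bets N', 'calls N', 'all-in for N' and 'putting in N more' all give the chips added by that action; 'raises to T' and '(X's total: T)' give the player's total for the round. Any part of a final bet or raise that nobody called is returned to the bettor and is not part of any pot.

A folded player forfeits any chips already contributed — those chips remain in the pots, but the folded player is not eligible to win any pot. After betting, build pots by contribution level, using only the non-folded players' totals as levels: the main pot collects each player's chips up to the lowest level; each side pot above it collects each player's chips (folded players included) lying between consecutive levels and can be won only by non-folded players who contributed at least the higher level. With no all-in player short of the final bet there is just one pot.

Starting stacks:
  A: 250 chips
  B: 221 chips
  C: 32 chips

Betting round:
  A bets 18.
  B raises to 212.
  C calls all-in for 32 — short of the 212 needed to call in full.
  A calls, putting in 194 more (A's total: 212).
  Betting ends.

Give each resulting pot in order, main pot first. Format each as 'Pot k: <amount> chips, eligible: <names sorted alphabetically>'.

Contributions: A=212, B=212, C=32
Pot levels (distinct totals of non-folded players): 32, 212
Layer 1-32: 32 each from A, B, C = 32*3 = 96 chips; eligible A, B, C
Layer 33-212: 180 each from A, B = 180*2 = 360 chips; eligible A, B

Pot 1: 96 chips, eligible: A, B, C
Pot 2: 360 chips, eligible: A, B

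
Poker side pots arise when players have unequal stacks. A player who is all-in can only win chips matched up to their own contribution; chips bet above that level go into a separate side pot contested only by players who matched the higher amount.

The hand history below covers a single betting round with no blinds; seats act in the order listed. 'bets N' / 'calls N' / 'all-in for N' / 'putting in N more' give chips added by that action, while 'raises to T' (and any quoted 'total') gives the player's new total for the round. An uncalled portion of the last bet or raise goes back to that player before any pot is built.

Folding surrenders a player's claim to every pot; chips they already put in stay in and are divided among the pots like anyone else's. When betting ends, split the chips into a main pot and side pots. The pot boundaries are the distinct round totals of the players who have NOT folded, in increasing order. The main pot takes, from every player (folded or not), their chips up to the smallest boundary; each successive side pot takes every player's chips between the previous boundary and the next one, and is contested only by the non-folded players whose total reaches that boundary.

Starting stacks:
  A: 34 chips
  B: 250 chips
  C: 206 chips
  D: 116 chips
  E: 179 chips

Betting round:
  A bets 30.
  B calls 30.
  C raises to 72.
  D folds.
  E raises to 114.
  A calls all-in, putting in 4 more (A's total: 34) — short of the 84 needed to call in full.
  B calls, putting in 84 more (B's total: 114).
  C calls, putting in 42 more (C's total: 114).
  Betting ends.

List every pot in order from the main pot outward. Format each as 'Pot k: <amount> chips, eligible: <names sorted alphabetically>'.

Pot 1: 136 chips, eligible: A, B, C, E
Pot 2: 240 chips, eligible: B, C, E

Derivation:
Contributions: A=34, B=114, C=114, E=114
Folded: D
Pot levels (distinct totals of non-folded players): 34, 114
Layer 1-34: 34 each from A, B, C, E = 34*4 = 136 chips; eligible A, B, C, E
Layer 35-114: 80 each from B, C, E = 80*3 = 240 chips; eligible B, C, E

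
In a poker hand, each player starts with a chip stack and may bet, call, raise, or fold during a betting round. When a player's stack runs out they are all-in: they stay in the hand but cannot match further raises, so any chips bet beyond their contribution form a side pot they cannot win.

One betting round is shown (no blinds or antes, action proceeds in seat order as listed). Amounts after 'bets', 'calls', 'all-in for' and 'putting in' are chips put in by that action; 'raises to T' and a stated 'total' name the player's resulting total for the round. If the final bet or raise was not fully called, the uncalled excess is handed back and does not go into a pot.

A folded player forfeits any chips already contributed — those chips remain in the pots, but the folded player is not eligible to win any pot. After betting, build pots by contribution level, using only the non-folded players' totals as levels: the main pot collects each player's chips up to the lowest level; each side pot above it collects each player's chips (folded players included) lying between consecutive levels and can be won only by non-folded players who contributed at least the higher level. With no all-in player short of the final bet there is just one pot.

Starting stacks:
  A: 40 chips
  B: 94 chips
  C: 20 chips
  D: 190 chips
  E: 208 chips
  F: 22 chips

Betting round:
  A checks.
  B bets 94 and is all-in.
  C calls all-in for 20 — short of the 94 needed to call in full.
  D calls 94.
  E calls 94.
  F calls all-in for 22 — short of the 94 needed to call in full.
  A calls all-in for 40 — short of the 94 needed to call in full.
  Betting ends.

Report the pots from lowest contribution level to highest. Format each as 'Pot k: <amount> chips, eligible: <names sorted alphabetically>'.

Pot 1: 120 chips, eligible: A, B, C, D, E, F
Pot 2: 10 chips, eligible: A, B, D, E, F
Pot 3: 72 chips, eligible: A, B, D, E
Pot 4: 162 chips, eligible: B, D, E

Derivation:
Contributions: A=40, B=94, C=20, D=94, E=94, F=22
Pot levels (distinct totals of non-folded players): 20, 22, 40, 94
Layer 1-20: 20 each from A, B, C, D, E, F = 20*6 = 120 chips; eligible A, B, C, D, E, F
Layer 21-22: 2 each from A, B, D, E, F = 2*5 = 10 chips; eligible A, B, D, E, F
Layer 23-40: 18 each from A, B, D, E = 18*4 = 72 chips; eligible A, B, D, E
Layer 41-94: 54 each from B, D, E = 54*3 = 162 chips; eligible B, D, E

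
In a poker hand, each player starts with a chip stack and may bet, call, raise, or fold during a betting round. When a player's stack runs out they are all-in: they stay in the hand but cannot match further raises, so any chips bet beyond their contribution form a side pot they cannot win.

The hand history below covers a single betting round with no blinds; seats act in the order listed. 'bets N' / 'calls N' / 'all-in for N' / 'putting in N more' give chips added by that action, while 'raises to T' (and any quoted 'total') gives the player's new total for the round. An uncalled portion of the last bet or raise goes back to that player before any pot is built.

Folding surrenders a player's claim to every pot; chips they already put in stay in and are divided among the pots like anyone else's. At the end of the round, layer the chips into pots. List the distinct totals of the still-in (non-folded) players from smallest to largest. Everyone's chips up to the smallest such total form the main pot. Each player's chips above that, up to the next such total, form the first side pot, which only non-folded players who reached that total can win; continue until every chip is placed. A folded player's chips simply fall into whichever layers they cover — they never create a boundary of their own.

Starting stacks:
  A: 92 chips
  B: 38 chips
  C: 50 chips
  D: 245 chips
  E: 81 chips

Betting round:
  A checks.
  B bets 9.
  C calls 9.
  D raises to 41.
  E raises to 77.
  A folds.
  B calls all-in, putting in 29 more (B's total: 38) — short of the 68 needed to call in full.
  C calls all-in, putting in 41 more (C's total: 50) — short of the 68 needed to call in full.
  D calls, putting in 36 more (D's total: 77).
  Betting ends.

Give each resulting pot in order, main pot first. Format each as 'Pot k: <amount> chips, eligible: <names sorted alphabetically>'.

Contributions: B=38, C=50, D=77, E=77
Folded: A
Pot levels (distinct totals of non-folded players): 38, 50, 77
Layer 1-38: 38 each from B, C, D, E = 38*4 = 152 chips; eligible B, C, D, E
Layer 39-50: 12 each from C, D, E = 12*3 = 36 chips; eligible C, D, E
Layer 51-77: 27 each from D, E = 27*2 = 54 chips; eligible D, E

Pot 1: 152 chips, eligible: B, C, D, E
Pot 2: 36 chips, eligible: C, D, E
Pot 3: 54 chips, eligible: D, E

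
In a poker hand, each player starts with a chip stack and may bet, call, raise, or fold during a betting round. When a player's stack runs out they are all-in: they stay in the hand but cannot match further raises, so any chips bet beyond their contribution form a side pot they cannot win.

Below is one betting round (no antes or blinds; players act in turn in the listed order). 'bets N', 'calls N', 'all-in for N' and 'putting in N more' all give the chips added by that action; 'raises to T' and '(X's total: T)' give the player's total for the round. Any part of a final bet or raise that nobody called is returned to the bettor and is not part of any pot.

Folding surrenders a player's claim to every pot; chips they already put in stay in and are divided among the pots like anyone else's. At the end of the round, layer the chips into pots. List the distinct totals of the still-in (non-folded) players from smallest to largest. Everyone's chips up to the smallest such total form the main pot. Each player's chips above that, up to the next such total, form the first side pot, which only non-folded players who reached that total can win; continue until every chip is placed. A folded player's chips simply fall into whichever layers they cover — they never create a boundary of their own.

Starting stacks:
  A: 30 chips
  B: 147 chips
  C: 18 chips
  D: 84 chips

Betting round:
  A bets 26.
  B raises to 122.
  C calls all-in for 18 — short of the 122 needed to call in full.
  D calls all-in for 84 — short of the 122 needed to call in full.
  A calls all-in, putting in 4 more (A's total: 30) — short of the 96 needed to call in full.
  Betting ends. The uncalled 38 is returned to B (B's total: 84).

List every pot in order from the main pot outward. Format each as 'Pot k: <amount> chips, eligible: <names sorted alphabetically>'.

Contributions (after 38 returned to B): A=30, B=84, C=18, D=84
Pot levels (distinct totals of non-folded players): 18, 30, 84
Layer 1-18: 18 each from A, B, C, D = 18*4 = 72 chips; eligible A, B, C, D
Layer 19-30: 12 each from A, B, D = 12*3 = 36 chips; eligible A, B, D
Layer 31-84: 54 each from B, D = 54*2 = 108 chips; eligible B, D

Pot 1: 72 chips, eligible: A, B, C, D
Pot 2: 36 chips, eligible: A, B, D
Pot 3: 108 chips, eligible: B, D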